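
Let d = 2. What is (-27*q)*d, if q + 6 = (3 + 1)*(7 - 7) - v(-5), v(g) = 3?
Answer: 486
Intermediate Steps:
q = -9 (q = -6 + ((3 + 1)*(7 - 7) - 1*3) = -6 + (4*0 - 3) = -6 + (0 - 3) = -6 - 3 = -9)
(-27*q)*d = -27*(-9)*2 = 243*2 = 486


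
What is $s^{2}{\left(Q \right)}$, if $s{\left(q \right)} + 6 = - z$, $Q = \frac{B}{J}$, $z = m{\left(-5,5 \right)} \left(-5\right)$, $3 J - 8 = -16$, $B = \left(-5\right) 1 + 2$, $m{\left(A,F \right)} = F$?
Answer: $361$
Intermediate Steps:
$B = -3$ ($B = -5 + 2 = -3$)
$J = - \frac{8}{3}$ ($J = \frac{8}{3} + \frac{1}{3} \left(-16\right) = \frac{8}{3} - \frac{16}{3} = - \frac{8}{3} \approx -2.6667$)
$z = -25$ ($z = 5 \left(-5\right) = -25$)
$Q = \frac{9}{8}$ ($Q = - \frac{3}{- \frac{8}{3}} = \left(-3\right) \left(- \frac{3}{8}\right) = \frac{9}{8} \approx 1.125$)
$s{\left(q \right)} = 19$ ($s{\left(q \right)} = -6 - -25 = -6 + 25 = 19$)
$s^{2}{\left(Q \right)} = 19^{2} = 361$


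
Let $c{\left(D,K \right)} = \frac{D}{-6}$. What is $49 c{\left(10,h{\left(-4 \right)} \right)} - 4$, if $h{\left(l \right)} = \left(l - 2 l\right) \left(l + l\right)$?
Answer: $- \frac{257}{3} \approx -85.667$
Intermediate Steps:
$h{\left(l \right)} = - 2 l^{2}$ ($h{\left(l \right)} = - l 2 l = - 2 l^{2}$)
$c{\left(D,K \right)} = - \frac{D}{6}$ ($c{\left(D,K \right)} = D \left(- \frac{1}{6}\right) = - \frac{D}{6}$)
$49 c{\left(10,h{\left(-4 \right)} \right)} - 4 = 49 \left(\left(- \frac{1}{6}\right) 10\right) - 4 = 49 \left(- \frac{5}{3}\right) - 4 = - \frac{245}{3} - 4 = - \frac{257}{3}$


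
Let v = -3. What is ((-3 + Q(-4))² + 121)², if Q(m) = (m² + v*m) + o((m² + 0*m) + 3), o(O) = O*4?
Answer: 106543684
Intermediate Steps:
o(O) = 4*O
Q(m) = 12 - 3*m + 5*m² (Q(m) = (m² - 3*m) + 4*((m² + 0*m) + 3) = (m² - 3*m) + 4*((m² + 0) + 3) = (m² - 3*m) + 4*(m² + 3) = (m² - 3*m) + 4*(3 + m²) = (m² - 3*m) + (12 + 4*m²) = 12 - 3*m + 5*m²)
((-3 + Q(-4))² + 121)² = ((-3 + (12 - 3*(-4) + 5*(-4)²))² + 121)² = ((-3 + (12 + 12 + 5*16))² + 121)² = ((-3 + (12 + 12 + 80))² + 121)² = ((-3 + 104)² + 121)² = (101² + 121)² = (10201 + 121)² = 10322² = 106543684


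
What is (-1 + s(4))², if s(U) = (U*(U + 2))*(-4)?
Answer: 9409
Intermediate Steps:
s(U) = -4*U*(2 + U) (s(U) = (U*(2 + U))*(-4) = -4*U*(2 + U))
(-1 + s(4))² = (-1 - 4*4*(2 + 4))² = (-1 - 4*4*6)² = (-1 - 96)² = (-97)² = 9409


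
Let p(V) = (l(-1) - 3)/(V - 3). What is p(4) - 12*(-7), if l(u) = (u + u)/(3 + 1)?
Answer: 161/2 ≈ 80.500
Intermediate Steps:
l(u) = u/2 (l(u) = (2*u)/4 = (2*u)*(¼) = u/2)
p(V) = -7/(2*(-3 + V)) (p(V) = ((½)*(-1) - 3)/(V - 3) = (-½ - 3)/(-3 + V) = -7/(2*(-3 + V)))
p(4) - 12*(-7) = -7/(-6 + 2*4) - 12*(-7) = -7/(-6 + 8) + 84 = -7/2 + 84 = 161/2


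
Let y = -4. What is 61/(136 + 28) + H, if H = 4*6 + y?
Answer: 3341/164 ≈ 20.372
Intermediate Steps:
H = 20 (H = 4*6 - 4 = 24 - 4 = 20)
61/(136 + 28) + H = 61/(136 + 28) + 20 = 61/164 + 20 = 3341/164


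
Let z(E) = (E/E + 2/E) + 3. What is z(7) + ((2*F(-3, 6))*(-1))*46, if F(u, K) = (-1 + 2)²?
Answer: -614/7 ≈ -87.714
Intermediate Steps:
F(u, K) = 1 (F(u, K) = 1² = 1)
z(E) = 4 + 2/E (z(E) = (1 + 2/E) + 3 = 4 + 2/E)
z(7) + ((2*F(-3, 6))*(-1))*46 = (4 + 2/7) + ((2*1)*(-1))*46 = (4 + 2*(⅐)) + (2*(-1))*46 = (4 + 2/7) - 2*46 = 30/7 - 92 = -614/7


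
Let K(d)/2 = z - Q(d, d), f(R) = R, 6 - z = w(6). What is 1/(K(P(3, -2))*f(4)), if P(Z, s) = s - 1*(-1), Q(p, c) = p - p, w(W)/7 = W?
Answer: -1/288 ≈ -0.0034722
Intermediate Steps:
w(W) = 7*W
Q(p, c) = 0
P(Z, s) = 1 + s (P(Z, s) = s + 1 = 1 + s)
z = -36 (z = 6 - 7*6 = 6 - 1*42 = 6 - 42 = -36)
K(d) = -72 (K(d) = 2*(-36 - 1*0) = 2*(-36 + 0) = 2*(-36) = -72)
1/(K(P(3, -2))*f(4)) = 1/(-72*4) = 1/(-288) = -1/288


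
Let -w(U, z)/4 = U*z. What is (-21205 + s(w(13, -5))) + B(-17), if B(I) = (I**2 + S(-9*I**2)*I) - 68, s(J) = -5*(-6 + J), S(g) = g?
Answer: 21963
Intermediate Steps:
w(U, z) = -4*U*z
s(J) = 30 - 5*J
B(I) = -68 + I**2 - 9*I**3 (B(I) = (I**2 + (-9*I**2)*I) - 68 = (I**2 - 9*I**3) - 68 = -68 + I**2 - 9*I**3)
(-21205 + s(w(13, -5))) + B(-17) = (-21205 + (30 - (-20)*13*(-5))) + (-68 + (-17)**2 - 9*(-17)**3) = (-21205 + (30 - 5*260)) + (-68 + 289 - 9*(-4913)) = (-21205 + (30 - 1300)) + (-68 + 289 + 44217) = (-21205 - 1270) + 44438 = -22475 + 44438 = 21963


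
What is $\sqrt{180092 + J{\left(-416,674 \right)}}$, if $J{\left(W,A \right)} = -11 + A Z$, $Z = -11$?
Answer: $11 \sqrt{1427} \approx 415.53$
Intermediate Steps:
$J{\left(W,A \right)} = -11 - 11 A$ ($J{\left(W,A \right)} = -11 + A \left(-11\right) = -11 - 11 A$)
$\sqrt{180092 + J{\left(-416,674 \right)}} = \sqrt{180092 - 7425} = \sqrt{172667} = 11 \sqrt{1427}$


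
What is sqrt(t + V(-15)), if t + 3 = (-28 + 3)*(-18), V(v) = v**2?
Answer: 4*sqrt(42) ≈ 25.923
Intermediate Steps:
t = 447 (t = -3 + (-28 + 3)*(-18) = -3 - 25*(-18) = -3 + 450 = 447)
sqrt(t + V(-15)) = sqrt(447 + (-15)**2) = sqrt(447 + 225) = sqrt(672) = 4*sqrt(42)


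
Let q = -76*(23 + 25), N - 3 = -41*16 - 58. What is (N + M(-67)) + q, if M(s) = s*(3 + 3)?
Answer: -4761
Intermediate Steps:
M(s) = 6*s (M(s) = s*6 = 6*s)
N = -711 (N = 3 + (-41*16 - 58) = 3 + (-656 - 58) = 3 - 714 = -711)
q = -3648 (q = -76*48 = -3648)
(N + M(-67)) + q = (-711 + 6*(-67)) - 3648 = (-711 - 402) - 3648 = -1113 - 3648 = -4761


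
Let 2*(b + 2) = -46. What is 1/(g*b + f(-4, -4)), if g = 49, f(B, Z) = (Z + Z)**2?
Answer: -1/1161 ≈ -0.00086133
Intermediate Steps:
f(B, Z) = 4*Z**2 (f(B, Z) = (2*Z)**2 = 4*Z**2)
b = -25 (b = -2 + (1/2)*(-46) = -2 - 23 = -25)
1/(g*b + f(-4, -4)) = 1/(49*(-25) + 4*(-4)**2) = 1/(-1225 + 4*16) = 1/(-1225 + 64) = 1/(-1161) = -1/1161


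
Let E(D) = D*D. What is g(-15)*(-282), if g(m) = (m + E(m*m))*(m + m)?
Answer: 428160600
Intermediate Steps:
E(D) = D²
g(m) = 2*m*(m + m⁴) (g(m) = (m + (m*m)²)*(m + m) = (m + (m²)²)*(2*m) = (m + m⁴)*(2*m) = 2*m*(m + m⁴))
g(-15)*(-282) = (2*(-15)²*(1 + (-15)³))*(-282) = (2*225*(1 - 3375))*(-282) = (2*225*(-3374))*(-282) = -1518300*(-282) = 428160600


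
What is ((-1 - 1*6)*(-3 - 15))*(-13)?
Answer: -1638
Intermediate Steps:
((-1 - 1*6)*(-3 - 15))*(-13) = ((-1 - 6)*(-18))*(-13) = -7*(-18)*(-13) = 126*(-13) = -1638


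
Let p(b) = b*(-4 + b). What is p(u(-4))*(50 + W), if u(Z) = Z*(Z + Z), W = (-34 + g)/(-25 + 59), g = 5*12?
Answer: 773248/17 ≈ 45485.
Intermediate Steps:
g = 60
W = 13/17 (W = (-34 + 60)/(-25 + 59) = 26/34 = 26*(1/34) = 13/17 ≈ 0.76471)
u(Z) = 2*Z² (u(Z) = Z*(2*Z) = 2*Z²)
p(u(-4))*(50 + W) = ((2*(-4)²)*(-4 + 2*(-4)²))*(50 + 13/17) = ((2*16)*(-4 + 2*16))*(863/17) = (32*(-4 + 32))*(863/17) = (32*28)*(863/17) = 896*(863/17) = 773248/17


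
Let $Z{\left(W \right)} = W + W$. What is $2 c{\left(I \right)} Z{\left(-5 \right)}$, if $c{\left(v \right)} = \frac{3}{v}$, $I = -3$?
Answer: $20$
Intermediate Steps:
$Z{\left(W \right)} = 2 W$
$2 c{\left(I \right)} Z{\left(-5 \right)} = 2 \frac{3}{-3} \cdot 2 \left(-5\right) = 2 \cdot 3 \left(- \frac{1}{3}\right) \left(-10\right) = 2 \left(-1\right) \left(-10\right) = \left(-2\right) \left(-10\right) = 20$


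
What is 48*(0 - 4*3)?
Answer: -576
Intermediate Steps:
48*(0 - 4*3) = 48*(0 - 12) = 48*(-12) = -576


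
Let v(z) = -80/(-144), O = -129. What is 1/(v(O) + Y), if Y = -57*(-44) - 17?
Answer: 9/22424 ≈ 0.00040136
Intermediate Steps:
v(z) = 5/9 (v(z) = -80*(-1/144) = 5/9)
Y = 2491 (Y = 2508 - 17 = 2491)
1/(v(O) + Y) = 1/(5/9 + 2491) = 1/(22424/9) = 9/22424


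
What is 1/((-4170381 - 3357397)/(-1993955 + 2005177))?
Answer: -5611/3763889 ≈ -0.0014907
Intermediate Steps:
1/((-4170381 - 3357397)/(-1993955 + 2005177)) = 1/(-7527778/11222) = 1/(-7527778*1/11222) = 1/(-3763889/5611) = -5611/3763889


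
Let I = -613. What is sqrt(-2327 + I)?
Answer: 14*I*sqrt(15) ≈ 54.222*I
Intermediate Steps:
sqrt(-2327 + I) = sqrt(-2327 - 613) = sqrt(-2940) = 14*I*sqrt(15)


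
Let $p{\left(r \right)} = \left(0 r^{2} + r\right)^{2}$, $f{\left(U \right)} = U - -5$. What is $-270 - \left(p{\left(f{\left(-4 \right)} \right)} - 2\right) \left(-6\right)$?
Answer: $-276$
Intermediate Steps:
$f{\left(U \right)} = 5 + U$ ($f{\left(U \right)} = U + 5 = 5 + U$)
$p{\left(r \right)} = r^{2}$ ($p{\left(r \right)} = \left(0 + r\right)^{2} = r^{2}$)
$-270 - \left(p{\left(f{\left(-4 \right)} \right)} - 2\right) \left(-6\right) = -270 - \left(\left(5 - 4\right)^{2} - 2\right) \left(-6\right) = -270 - \left(1^{2} - 2\right) \left(-6\right) = -270 - \left(1 - 2\right) \left(-6\right) = -270 - \left(-1\right) \left(-6\right) = -270 - 6 = -276$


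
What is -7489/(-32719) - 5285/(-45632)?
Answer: 514657963/1493033408 ≈ 0.34471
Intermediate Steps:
-7489/(-32719) - 5285/(-45632) = -7489*(-1/32719) - 5285*(-1/45632) = 7489/32719 + 5285/45632 = 514657963/1493033408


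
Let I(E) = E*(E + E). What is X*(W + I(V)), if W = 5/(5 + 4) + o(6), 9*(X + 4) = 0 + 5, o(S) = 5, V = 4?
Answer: -10478/81 ≈ -129.36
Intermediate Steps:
I(E) = 2*E**2 (I(E) = E*(2*E) = 2*E**2)
X = -31/9 (X = -4 + (0 + 5)/9 = -4 + (1/9)*5 = -4 + 5/9 = -31/9 ≈ -3.4444)
W = 50/9 (W = 5/(5 + 4) + 5 = 5/9 + 5 = 50/9 ≈ 5.5556)
X*(W + I(V)) = -31*(50/9 + 2*4**2)/9 = -31*(50/9 + 2*16)/9 = -31*(50/9 + 32)/9 = -31/9*338/9 = -10478/81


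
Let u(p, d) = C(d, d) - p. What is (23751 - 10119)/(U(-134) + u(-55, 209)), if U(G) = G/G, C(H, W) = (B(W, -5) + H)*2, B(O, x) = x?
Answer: 852/29 ≈ 29.379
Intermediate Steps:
C(H, W) = -10 + 2*H (C(H, W) = (-5 + H)*2 = -10 + 2*H)
U(G) = 1
u(p, d) = -10 - p + 2*d (u(p, d) = (-10 + 2*d) - p = -10 - p + 2*d)
(23751 - 10119)/(U(-134) + u(-55, 209)) = (23751 - 10119)/(1 + (-10 - 1*(-55) + 2*209)) = 13632/(1 + (-10 + 55 + 418)) = 13632/(1 + 463) = 13632/464 = 13632*(1/464) = 852/29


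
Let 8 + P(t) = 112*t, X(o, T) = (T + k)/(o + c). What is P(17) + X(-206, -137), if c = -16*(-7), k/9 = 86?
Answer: 177587/94 ≈ 1889.2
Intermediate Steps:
k = 774 (k = 9*86 = 774)
c = 112
X(o, T) = (774 + T)/(112 + o) (X(o, T) = (T + 774)/(o + 112) = (774 + T)/(112 + o))
P(t) = -8 + 112*t
P(17) + X(-206, -137) = (-8 + 112*17) + (774 - 137)/(112 - 206) = (-8 + 1904) + 637/(-94) = 1896 - 1/94*637 = 1896 - 637/94 = 177587/94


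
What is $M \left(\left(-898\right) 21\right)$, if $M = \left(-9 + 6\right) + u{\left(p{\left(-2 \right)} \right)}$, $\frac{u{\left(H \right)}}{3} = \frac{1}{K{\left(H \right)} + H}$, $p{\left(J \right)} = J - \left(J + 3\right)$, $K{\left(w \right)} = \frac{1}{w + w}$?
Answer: $\frac{1414350}{19} \approx 74440.0$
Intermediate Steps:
$K{\left(w \right)} = \frac{1}{2 w}$
$p{\left(J \right)} = -3$ ($p{\left(J \right)} = J - \left(3 + J\right) = -3$)
$u{\left(H \right)} = \frac{3}{H + \frac{1}{2 H}}$ ($u{\left(H \right)} = \frac{3}{\frac{1}{2 H} + H} = \frac{3}{H + \frac{1}{2 H}}$)
$M = - \frac{75}{19}$ ($M = \left(-9 + 6\right) + 6 \left(-3\right) \frac{1}{1 + 2 \left(-3\right)^{2}} = -3 + 6 \left(-3\right) \frac{1}{1 + 2 \cdot 9} = -3 + 6 \left(-3\right) \frac{1}{1 + 18} = -3 + 6 \left(-3\right) \frac{1}{19} = -3 - \frac{18}{19} = - \frac{75}{19} \approx -3.9474$)
$M \left(\left(-898\right) 21\right) = - \frac{75 \left(\left(-898\right) 21\right)}{19} = \left(- \frac{75}{19}\right) \left(-18858\right) = \frac{1414350}{19}$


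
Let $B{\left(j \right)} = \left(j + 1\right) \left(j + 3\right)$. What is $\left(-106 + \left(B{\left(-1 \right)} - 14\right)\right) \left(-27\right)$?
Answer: $3240$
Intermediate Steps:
$B{\left(j \right)} = \left(1 + j\right) \left(3 + j\right)$
$\left(-106 + \left(B{\left(-1 \right)} - 14\right)\right) \left(-27\right) = \left(-106 + \left(\left(3 + \left(-1\right)^{2} + 4 \left(-1\right)\right) - 14\right)\right) \left(-27\right) = \left(-106 + \left(\left(3 + 1 - 4\right) - 14\right)\right) \left(-27\right) = \left(-106 + \left(0 - 14\right)\right) \left(-27\right) = \left(-106 - 14\right) \left(-27\right) = \left(-120\right) \left(-27\right) = 3240$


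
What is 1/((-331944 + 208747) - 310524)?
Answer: -1/433721 ≈ -2.3056e-6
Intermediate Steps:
1/((-331944 + 208747) - 310524) = 1/(-123197 - 310524) = 1/(-433721) = -1/433721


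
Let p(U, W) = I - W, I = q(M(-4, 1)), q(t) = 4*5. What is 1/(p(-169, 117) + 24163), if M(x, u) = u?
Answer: 1/24066 ≈ 4.1552e-5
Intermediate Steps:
q(t) = 20
I = 20
p(U, W) = 20 - W
1/(p(-169, 117) + 24163) = 1/((20 - 1*117) + 24163) = 1/((20 - 117) + 24163) = 1/(-97 + 24163) = 1/24066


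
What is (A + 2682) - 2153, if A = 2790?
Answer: 3319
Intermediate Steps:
(A + 2682) - 2153 = (2790 + 2682) - 2153 = 5472 - 2153 = 3319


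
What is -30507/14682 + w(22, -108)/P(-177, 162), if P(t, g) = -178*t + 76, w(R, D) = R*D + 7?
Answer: -83187811/38640577 ≈ -2.1529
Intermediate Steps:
w(R, D) = 7 + D*R (w(R, D) = D*R + 7 = 7 + D*R)
P(t, g) = 76 - 178*t
-30507/14682 + w(22, -108)/P(-177, 162) = -30507/14682 + (7 - 108*22)/(76 - 178*(-177)) = -30507*1/14682 + (7 - 2376)/(76 + 31506) = -10169/4894 - 2369/31582 = -83187811/38640577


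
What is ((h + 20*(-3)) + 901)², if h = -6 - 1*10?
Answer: 680625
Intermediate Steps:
h = -16 (h = -6 - 10 = -16)
((h + 20*(-3)) + 901)² = ((-16 + 20*(-3)) + 901)² = ((-16 - 60) + 901)² = (-76 + 901)² = 825² = 680625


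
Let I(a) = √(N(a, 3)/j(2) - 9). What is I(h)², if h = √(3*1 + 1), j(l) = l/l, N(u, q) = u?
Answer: -7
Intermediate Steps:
j(l) = 1
h = 2 (h = √(3 + 1) = √4 = 2)
I(a) = √(-9 + a) (I(a) = √(a/1 - 9) = √(a*1 - 9) = √(a - 9) = √(-9 + a))
I(h)² = (√(-9 + 2))² = (√(-7))² = (I*√7)² = -7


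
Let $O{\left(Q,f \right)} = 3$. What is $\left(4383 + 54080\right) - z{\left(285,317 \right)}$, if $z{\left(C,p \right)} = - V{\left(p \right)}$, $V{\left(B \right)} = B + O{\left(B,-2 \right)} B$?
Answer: $59731$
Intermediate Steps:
$V{\left(B \right)} = 4 B$ ($V{\left(B \right)} = B + 3 B = 4 B$)
$z{\left(C,p \right)} = - 4 p$
$\left(4383 + 54080\right) - z{\left(285,317 \right)} = \left(4383 + 54080\right) - \left(-4\right) 317 = 58463 - -1268 = 58463 + 1268 = 59731$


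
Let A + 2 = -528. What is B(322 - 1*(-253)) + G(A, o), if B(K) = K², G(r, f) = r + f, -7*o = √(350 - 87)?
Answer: 330095 - √263/7 ≈ 3.3009e+5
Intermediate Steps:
A = -530 (A = -2 - 528 = -530)
o = -√263/7 (o = -√(350 - 87)/7 = -√263/7 ≈ -2.3168)
G(r, f) = f + r
B(322 - 1*(-253)) + G(A, o) = (322 - 1*(-253))² + (-√263/7 - 530) = (322 + 253)² + (-530 - √263/7) = 575² + (-530 - √263/7) = 330625 + (-530 - √263/7) = 330095 - √263/7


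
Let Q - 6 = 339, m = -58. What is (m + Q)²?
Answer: 82369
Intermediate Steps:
Q = 345 (Q = 6 + 339 = 345)
(m + Q)² = (-58 + 345)² = 287² = 82369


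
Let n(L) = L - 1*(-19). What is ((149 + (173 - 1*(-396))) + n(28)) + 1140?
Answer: 1905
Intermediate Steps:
n(L) = 19 + L (n(L) = L + 19 = 19 + L)
((149 + (173 - 1*(-396))) + n(28)) + 1140 = ((149 + (173 - 1*(-396))) + (19 + 28)) + 1140 = ((149 + (173 + 396)) + 47) + 1140 = ((149 + 569) + 47) + 1140 = (718 + 47) + 1140 = 765 + 1140 = 1905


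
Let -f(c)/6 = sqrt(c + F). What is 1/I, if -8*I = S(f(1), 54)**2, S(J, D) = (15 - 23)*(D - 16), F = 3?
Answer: -1/11552 ≈ -8.6565e-5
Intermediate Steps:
f(c) = -6*sqrt(3 + c) (f(c) = -6*sqrt(c + 3) = -6*sqrt(3 + c))
S(J, D) = 128 - 8*D (S(J, D) = -8*(-16 + D) = 128 - 8*D)
I = -11552 (I = -(128 - 8*54)**2/8 = -(128 - 432)**2/8 = -1/8*(-304)**2 = -1/8*92416 = -11552)
1/I = 1/(-11552) = -1/11552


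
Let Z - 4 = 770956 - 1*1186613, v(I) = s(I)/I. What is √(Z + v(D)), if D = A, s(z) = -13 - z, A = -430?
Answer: 3*I*√8539379890/430 ≈ 644.71*I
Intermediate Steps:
D = -430
v(I) = (-13 - I)/I
Z = -415653 (Z = 4 + (770956 - 1*1186613) = 4 + (770956 - 1186613) = 4 - 415657 = -415653)
√(Z + v(D)) = √(-415653 + (-13 - 1*(-430))/(-430)) = √(-415653 - (-13 + 430)/430) = √(-415653 - 1/430*417) = √(-415653 - 417/430) = √(-178731207/430) = 3*I*√8539379890/430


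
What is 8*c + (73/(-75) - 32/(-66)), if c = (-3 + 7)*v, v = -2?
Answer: -53203/825 ≈ -64.489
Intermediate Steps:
c = -8 (c = (-3 + 7)*(-2) = 4*(-2) = -8)
8*c + (73/(-75) - 32/(-66)) = 8*(-8) + (73/(-75) - 32/(-66)) = -64 + (73*(-1/75) - 32*(-1/66)) = -64 + (-73/75 + 16/33) = -64 - 403/825 = -53203/825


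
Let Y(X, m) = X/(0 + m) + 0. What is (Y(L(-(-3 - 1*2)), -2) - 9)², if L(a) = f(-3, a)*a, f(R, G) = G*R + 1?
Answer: 676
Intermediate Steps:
f(R, G) = 1 + G*R
L(a) = a*(1 - 3*a) (L(a) = (1 + a*(-3))*a = (1 - 3*a)*a = a*(1 - 3*a))
Y(X, m) = X/m (Y(X, m) = X/m + 0 = X/m)
(Y(L(-(-3 - 1*2)), -2) - 9)² = (((-(-3 - 1*2))*(1 - (-3)*(-3 - 1*2)))/(-2) - 9)² = (((-(-3 - 2))*(1 - (-3)*(-3 - 2)))*(-½) - 9)² = (((-1*(-5))*(1 - (-3)*(-5)))*(-½) - 9)² = ((5*(1 - 3*5))*(-½) - 9)² = ((5*(1 - 15))*(-½) - 9)² = ((5*(-14))*(-½) - 9)² = (-70*(-½) - 9)² = (35 - 9)² = 26² = 676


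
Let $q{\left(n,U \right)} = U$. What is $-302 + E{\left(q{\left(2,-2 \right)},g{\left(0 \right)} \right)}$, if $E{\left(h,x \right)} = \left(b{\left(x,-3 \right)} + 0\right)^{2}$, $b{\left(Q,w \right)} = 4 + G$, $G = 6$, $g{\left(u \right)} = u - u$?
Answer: $-202$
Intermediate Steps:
$g{\left(u \right)} = 0$
$b{\left(Q,w \right)} = 10$ ($b{\left(Q,w \right)} = 4 + 6 = 10$)
$E{\left(h,x \right)} = 100$ ($E{\left(h,x \right)} = \left(10 + 0\right)^{2} = 10^{2} = 100$)
$-302 + E{\left(q{\left(2,-2 \right)},g{\left(0 \right)} \right)} = -302 + 100 = -202$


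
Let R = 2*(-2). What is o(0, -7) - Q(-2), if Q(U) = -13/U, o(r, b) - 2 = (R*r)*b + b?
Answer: -23/2 ≈ -11.500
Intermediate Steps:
R = -4
o(r, b) = 2 + b - 4*b*r (o(r, b) = 2 + ((-4*r)*b + b) = 2 + (-4*b*r + b) = 2 + (b - 4*b*r) = 2 + b - 4*b*r)
o(0, -7) - Q(-2) = (2 - 7 - 4*(-7)*0) - (-13)/(-2) = (2 - 7 + 0) - (-13)*(-1)/2 = -5 - 1*13/2 = -5 - 13/2 = -23/2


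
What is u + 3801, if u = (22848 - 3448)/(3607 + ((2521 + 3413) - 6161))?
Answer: 643339/169 ≈ 3806.7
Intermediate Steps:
u = 970/169 (u = 19400/(3607 + (5934 - 6161)) = 19400/(3607 - 227) = 19400/3380 = 19400*(1/3380) = 970/169 ≈ 5.7396)
u + 3801 = 970/169 + 3801 = 643339/169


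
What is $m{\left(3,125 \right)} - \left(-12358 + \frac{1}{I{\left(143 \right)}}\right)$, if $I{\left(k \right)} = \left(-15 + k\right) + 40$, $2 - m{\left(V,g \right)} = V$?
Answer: $\frac{2075975}{168} \approx 12357.0$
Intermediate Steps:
$m{\left(V,g \right)} = 2 - V$
$I{\left(k \right)} = 25 + k$
$m{\left(3,125 \right)} - \left(-12358 + \frac{1}{I{\left(143 \right)}}\right) = \left(2 - 3\right) - \left(-12358 + \frac{1}{25 + 143}\right) = \left(2 - 3\right) - \left(-12358 + \frac{1}{168}\right) = -1 - \left(-12358 + \frac{1}{168}\right) = -1 - - \frac{2076143}{168} = -1 + \frac{2076143}{168} = \frac{2075975}{168}$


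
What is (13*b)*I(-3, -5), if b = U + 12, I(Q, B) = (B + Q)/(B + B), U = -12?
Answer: 0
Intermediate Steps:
I(Q, B) = (B + Q)/(2*B) (I(Q, B) = (B + Q)/((2*B)) = (B + Q)*(1/(2*B)) = (B + Q)/(2*B))
b = 0 (b = -12 + 12 = 0)
(13*b)*I(-3, -5) = (13*0)*((1/2)*(-5 - 3)/(-5)) = 0*((1/2)*(-1/5)*(-8)) = 0*(4/5) = 0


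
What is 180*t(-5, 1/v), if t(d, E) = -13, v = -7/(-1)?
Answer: -2340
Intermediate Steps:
v = 7 (v = -7*(-1) = 7)
180*t(-5, 1/v) = 180*(-13) = -2340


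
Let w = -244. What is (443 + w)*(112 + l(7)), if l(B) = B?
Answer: 23681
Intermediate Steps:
(443 + w)*(112 + l(7)) = (443 - 244)*(112 + 7) = 199*119 = 23681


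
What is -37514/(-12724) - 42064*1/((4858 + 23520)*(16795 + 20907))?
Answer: 5016996166331/1701687649718 ≈ 2.9482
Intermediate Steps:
-37514/(-12724) - 42064*1/((4858 + 23520)*(16795 + 20907)) = -37514*(-1/12724) - 42064/(37702*28378) = 18757/6362 - 42064/1069907356 = 18757/6362 - 42064*1/1069907356 = 18757/6362 - 10516/267476839 = 5016996166331/1701687649718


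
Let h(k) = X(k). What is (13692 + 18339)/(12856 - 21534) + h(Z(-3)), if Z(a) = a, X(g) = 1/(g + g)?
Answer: -50216/13017 ≈ -3.8577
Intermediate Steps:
X(g) = 1/(2*g)
h(k) = 1/(2*k)
(13692 + 18339)/(12856 - 21534) + h(Z(-3)) = (13692 + 18339)/(12856 - 21534) + (½)/(-3) = 32031/(-8678) + (½)*(-⅓) = 32031*(-1/8678) - ⅙ = -32031/8678 - ⅙ = -50216/13017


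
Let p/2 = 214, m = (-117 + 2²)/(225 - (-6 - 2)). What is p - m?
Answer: 99837/233 ≈ 428.48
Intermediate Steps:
m = -113/233 (m = (-117 + 4)/(225 - 1*(-8)) = -113/(225 + 8) = -113/233 ≈ -0.48498)
p = 428 (p = 2*214 = 428)
p - m = 428 - 1*(-113/233) = 428 + 113/233 = 99837/233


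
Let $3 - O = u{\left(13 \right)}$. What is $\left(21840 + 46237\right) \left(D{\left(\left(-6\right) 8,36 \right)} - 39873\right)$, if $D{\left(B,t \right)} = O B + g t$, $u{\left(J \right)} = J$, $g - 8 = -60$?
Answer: $-2809197405$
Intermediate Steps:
$g = -52$ ($g = 8 - 60 = -52$)
$O = -10$ ($O = 3 - 13 = -10$)
$D{\left(B,t \right)} = - 52 t - 10 B$ ($D{\left(B,t \right)} = - 10 B - 52 t = - 52 t - 10 B$)
$\left(21840 + 46237\right) \left(D{\left(\left(-6\right) 8,36 \right)} - 39873\right) = \left(21840 + 46237\right) \left(\left(\left(-52\right) 36 - 10 \left(\left(-6\right) 8\right)\right) - 39873\right) = 68077 \left(\left(-1872 - -480\right) - 39873\right) = 68077 \left(\left(-1872 + 480\right) - 39873\right) = 68077 \left(-1392 - 39873\right) = 68077 \left(-41265\right) = -2809197405$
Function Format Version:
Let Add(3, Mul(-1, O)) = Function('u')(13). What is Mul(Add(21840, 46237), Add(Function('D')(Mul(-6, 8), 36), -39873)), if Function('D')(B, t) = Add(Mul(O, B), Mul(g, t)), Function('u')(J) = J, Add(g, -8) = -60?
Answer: -2809197405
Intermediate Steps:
g = -52 (g = Add(8, -60) = -52)
O = -10 (O = Add(3, Mul(-1, 13)) = Add(3, -13) = -10)
Function('D')(B, t) = Add(Mul(-52, t), Mul(-10, B)) (Function('D')(B, t) = Add(Mul(-10, B), Mul(-52, t)) = Add(Mul(-52, t), Mul(-10, B)))
Mul(Add(21840, 46237), Add(Function('D')(Mul(-6, 8), 36), -39873)) = Mul(Add(21840, 46237), Add(Add(Mul(-52, 36), Mul(-10, Mul(-6, 8))), -39873)) = Mul(68077, Add(Add(-1872, Mul(-10, -48)), -39873)) = Mul(68077, Add(Add(-1872, 480), -39873)) = Mul(68077, Add(-1392, -39873)) = Mul(68077, -41265) = -2809197405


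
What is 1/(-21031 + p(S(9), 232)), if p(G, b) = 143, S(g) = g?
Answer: -1/20888 ≈ -4.7874e-5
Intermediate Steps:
1/(-21031 + p(S(9), 232)) = 1/(-21031 + 143) = 1/(-20888) = -1/20888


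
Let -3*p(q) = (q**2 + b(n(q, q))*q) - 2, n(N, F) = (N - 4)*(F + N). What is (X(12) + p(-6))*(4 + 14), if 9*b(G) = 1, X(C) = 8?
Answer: -56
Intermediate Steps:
n(N, F) = (-4 + N)*(F + N)
b(G) = 1/9 (b(G) = (1/9)*1 = 1/9)
p(q) = 2/3 - q**2/3 - q/27 (p(q) = -((q**2 + q/9) - 2)/3 = -(-2 + q**2 + q/9)/3 = 2/3 - q**2/3 - q/27)
(X(12) + p(-6))*(4 + 14) = (8 + (2/3 - 1/3*(-6)**2 - 1/27*(-6)))*(4 + 14) = (8 + (2/3 - 1/3*36 + 2/9))*18 = (8 + (2/3 - 12 + 2/9))*18 = (8 - 100/9)*18 = -28/9*18 = -56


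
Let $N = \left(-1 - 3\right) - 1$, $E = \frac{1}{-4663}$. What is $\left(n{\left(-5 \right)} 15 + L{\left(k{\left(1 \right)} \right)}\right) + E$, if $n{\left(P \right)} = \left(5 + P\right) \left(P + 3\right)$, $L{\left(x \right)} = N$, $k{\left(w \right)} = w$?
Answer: $- \frac{23316}{4663} \approx -5.0002$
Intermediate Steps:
$E = - \frac{1}{4663} \approx -0.00021445$
$N = -5$ ($N = -4 - 1 = -5$)
$L{\left(x \right)} = -5$
$n{\left(P \right)} = \left(3 + P\right) \left(5 + P\right)$ ($n{\left(P \right)} = \left(5 + P\right) \left(3 + P\right) = \left(3 + P\right) \left(5 + P\right)$)
$\left(n{\left(-5 \right)} 15 + L{\left(k{\left(1 \right)} \right)}\right) + E = \left(\left(15 + \left(-5\right)^{2} + 8 \left(-5\right)\right) 15 - 5\right) - \frac{1}{4663} = \left(\left(15 + 25 - 40\right) 15 - 5\right) - \frac{1}{4663} = \left(0 \cdot 15 - 5\right) - \frac{1}{4663} = \left(0 - 5\right) - \frac{1}{4663} = -5 - \frac{1}{4663} = - \frac{23316}{4663}$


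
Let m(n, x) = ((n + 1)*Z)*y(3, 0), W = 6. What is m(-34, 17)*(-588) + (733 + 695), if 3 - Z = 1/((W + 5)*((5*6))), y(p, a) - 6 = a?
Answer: 1751736/5 ≈ 3.5035e+5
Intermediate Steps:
y(p, a) = 6 + a
Z = 989/330 (Z = 3 - 1/((6 + 5)*(5*6)) = 3 - 1/(11*30) = 3 - 1*1/330 = 3 - 1/330 = 989/330 ≈ 2.9970)
m(n, x) = 989/55 + 989*n/55 (m(n, x) = ((n + 1)*(989/330))*(6 + 0) = ((1 + n)*(989/330))*6 = (989/330 + 989*n/330)*6 = 989/55 + 989*n/55)
m(-34, 17)*(-588) + (733 + 695) = (989/55 + (989/55)*(-34))*(-588) + (733 + 695) = (989/55 - 33626/55)*(-588) + 1428 = -2967/5*(-588) + 1428 = 1744596/5 + 1428 = 1751736/5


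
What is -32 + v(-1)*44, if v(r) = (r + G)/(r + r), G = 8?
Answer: -186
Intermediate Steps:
v(r) = (8 + r)/(2*r) (v(r) = (r + 8)/(r + r) = (8 + r)/((2*r)) = (8 + r)*(1/(2*r)) = (8 + r)/(2*r))
-32 + v(-1)*44 = -32 + ((½)*(8 - 1)/(-1))*44 = -32 + ((½)*(-1)*7)*44 = -32 - 7/2*44 = -32 - 154 = -186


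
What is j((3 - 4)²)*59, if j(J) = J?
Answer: 59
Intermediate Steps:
j((3 - 4)²)*59 = (3 - 4)²*59 = (-1)²*59 = 1*59 = 59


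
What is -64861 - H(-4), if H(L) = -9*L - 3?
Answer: -64894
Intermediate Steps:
H(L) = -3 - 9*L
-64861 - H(-4) = -64861 - (-3 - 9*(-4)) = -64861 - (-3 + 36) = -64861 - 1*33 = -64861 - 33 = -64894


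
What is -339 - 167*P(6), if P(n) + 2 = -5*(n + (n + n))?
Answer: 15025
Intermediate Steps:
P(n) = -2 - 15*n (P(n) = -2 - 5*(n + (n + n)) = -2 - 5*(n + 2*n) = -2 - 15*n)
-339 - 167*P(6) = -339 - 167*(-2 - 15*6) = -339 - 167*(-2 - 90) = -339 - 167*(-92) = -339 + 15364 = 15025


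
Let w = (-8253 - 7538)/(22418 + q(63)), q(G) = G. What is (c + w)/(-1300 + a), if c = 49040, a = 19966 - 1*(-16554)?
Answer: 1102452449/791780820 ≈ 1.3924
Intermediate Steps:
a = 36520 (a = 19966 + 16554 = 36520)
w = -15791/22481 (w = (-8253 - 7538)/(22418 + 63) = -15791/22481 ≈ -0.70242)
(c + w)/(-1300 + a) = (49040 - 15791/22481)/(-1300 + 36520) = (1102452449/22481)/35220 = (1102452449/22481)*(1/35220) = 1102452449/791780820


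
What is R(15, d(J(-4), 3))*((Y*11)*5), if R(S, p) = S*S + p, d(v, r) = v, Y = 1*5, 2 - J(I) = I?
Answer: 63525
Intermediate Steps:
J(I) = 2 - I
Y = 5
R(S, p) = p + S**2 (R(S, p) = S**2 + p = p + S**2)
R(15, d(J(-4), 3))*((Y*11)*5) = ((2 - 1*(-4)) + 15**2)*((5*11)*5) = ((2 + 4) + 225)*(55*5) = (6 + 225)*275 = 231*275 = 63525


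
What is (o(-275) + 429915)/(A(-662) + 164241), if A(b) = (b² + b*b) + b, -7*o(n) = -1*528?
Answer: 111479/269647 ≈ 0.41343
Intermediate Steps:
o(n) = 528/7 (o(n) = -(-1)*528/7 = -⅐*(-528) = 528/7)
A(b) = b + 2*b² (A(b) = (b² + b²) + b = 2*b² + b = b + 2*b²)
(o(-275) + 429915)/(A(-662) + 164241) = (528/7 + 429915)/(-662*(1 + 2*(-662)) + 164241) = 3009933/(7*(-662*(1 - 1324) + 164241)) = 3009933/(7*(-662*(-1323) + 164241)) = 3009933/(7*(875826 + 164241)) = (3009933/7)/1040067 = (3009933/7)*(1/1040067) = 111479/269647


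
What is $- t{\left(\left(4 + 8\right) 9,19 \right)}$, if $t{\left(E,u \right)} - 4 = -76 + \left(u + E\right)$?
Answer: $-55$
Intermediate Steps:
$t{\left(E,u \right)} = -72 + E + u$ ($t{\left(E,u \right)} = 4 - \left(76 - E - u\right) = 4 + \left(-76 + E + u\right) = -72 + E + u$)
$- t{\left(\left(4 + 8\right) 9,19 \right)} = - (-72 + \left(4 + 8\right) 9 + 19) = - (-72 + 12 \cdot 9 + 19) = - (-72 + 108 + 19) = \left(-1\right) 55 = -55$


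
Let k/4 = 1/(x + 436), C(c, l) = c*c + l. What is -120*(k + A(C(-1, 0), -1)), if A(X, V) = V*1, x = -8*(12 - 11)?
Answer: 12720/107 ≈ 118.88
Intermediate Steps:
C(c, l) = l + c² (C(c, l) = c² + l = l + c²)
x = -8 (x = -8*1 = -8)
A(X, V) = V
k = 1/107 (k = 4/(-8 + 436) = 4/428 = 4*(1/428) = 1/107 ≈ 0.0093458)
-120*(k + A(C(-1, 0), -1)) = -120*(1/107 - 1) = -120*(-106/107) = 12720/107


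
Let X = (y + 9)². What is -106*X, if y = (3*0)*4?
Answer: -8586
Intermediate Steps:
y = 0 (y = 0*4 = 0)
X = 81 (X = (0 + 9)² = 9² = 81)
-106*X = -106*81 = -8586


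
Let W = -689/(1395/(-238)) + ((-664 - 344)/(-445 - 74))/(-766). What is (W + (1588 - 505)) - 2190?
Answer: -91456405657/92431305 ≈ -989.45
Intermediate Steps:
W = 10865048978/92431305 (W = -689/(1395*(-1/238)) - 1008/(-519)*(-1/766) = -689/(-1395/238) - 1008*(-1/519)*(-1/766) = -689*(-238/1395) + (336/173)*(-1/766) = 163982/1395 - 168/66259 = 10865048978/92431305 ≈ 117.55)
(W + (1588 - 505)) - 2190 = (10865048978/92431305 + (1588 - 505)) - 2190 = (10865048978/92431305 + 1083) - 2190 = 110968152293/92431305 - 2190 = -91456405657/92431305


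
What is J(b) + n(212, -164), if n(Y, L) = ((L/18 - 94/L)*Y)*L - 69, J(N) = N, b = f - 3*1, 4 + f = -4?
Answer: 2670904/9 ≈ 2.9677e+5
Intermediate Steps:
f = -8 (f = -4 - 4 = -8)
b = -11 (b = -8 - 3*1 = -8 - 3 = -11)
n(Y, L) = -69 + L*Y*(-94/L + L/18) (n(Y, L) = ((L*(1/18) - 94/L)*Y)*L - 69 = ((L/18 - 94/L)*Y)*L - 69 = ((-94/L + L/18)*Y)*L - 69 = (Y*(-94/L + L/18))*L - 69 = L*Y*(-94/L + L/18) - 69 = -69 + L*Y*(-94/L + L/18))
J(b) + n(212, -164) = -11 + (-69 - 94*212 + (1/18)*212*(-164)²) = -11 + (-69 - 19928 + (1/18)*212*26896) = -11 + (-69 - 19928 + 2850976/9) = -11 + 2671003/9 = 2670904/9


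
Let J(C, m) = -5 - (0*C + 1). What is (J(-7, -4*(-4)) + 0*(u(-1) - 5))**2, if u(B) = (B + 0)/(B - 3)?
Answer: 36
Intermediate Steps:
u(B) = B/(-3 + B)
J(C, m) = -6 (J(C, m) = -5 - (0 + 1) = -5 - 1*1 = -5 - 1 = -6)
(J(-7, -4*(-4)) + 0*(u(-1) - 5))**2 = (-6 + 0*(-1/(-3 - 1) - 5))**2 = (-6 + 0*(-1/(-4) - 5))**2 = (-6 + 0*(-1*(-1/4) - 5))**2 = (-6 + 0*(1/4 - 5))**2 = (-6 + 0*(-19/4))**2 = (-6 + 0)**2 = (-6)**2 = 36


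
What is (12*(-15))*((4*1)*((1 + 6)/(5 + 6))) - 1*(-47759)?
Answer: 520309/11 ≈ 47301.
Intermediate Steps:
(12*(-15))*((4*1)*((1 + 6)/(5 + 6))) - 1*(-47759) = -720*7/11 + 47759 = -180*28/11 + 47759 = -5040/11 + 47759 = 520309/11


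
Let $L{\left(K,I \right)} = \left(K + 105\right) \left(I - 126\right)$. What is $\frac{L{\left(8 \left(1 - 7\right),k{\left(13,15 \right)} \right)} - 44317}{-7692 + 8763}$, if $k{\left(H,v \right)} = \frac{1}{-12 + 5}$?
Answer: $- \frac{360550}{7497} \approx -48.093$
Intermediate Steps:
$k{\left(H,v \right)} = - \frac{1}{7}$ ($k{\left(H,v \right)} = \frac{1}{-7} = - \frac{1}{7}$)
$L{\left(K,I \right)} = \left(-126 + I\right) \left(105 + K\right)$ ($L{\left(K,I \right)} = \left(105 + K\right) \left(-126 + I\right) = \left(-126 + I\right) \left(105 + K\right)$)
$\frac{L{\left(8 \left(1 - 7\right),k{\left(13,15 \right)} \right)} - 44317}{-7692 + 8763} = \frac{\left(-13230 - 126 \cdot 8 \left(1 - 7\right) + 105 \left(- \frac{1}{7}\right) - \frac{8 \left(1 - 7\right)}{7}\right) - 44317}{-7692 + 8763} = \frac{\left(-13230 - 126 \cdot 8 \left(-6\right) - 15 - \frac{8 \left(-6\right)}{7}\right) - 44317}{1071} = \left(\left(-13230 - -6048 - 15 - - \frac{48}{7}\right) - 44317\right) \frac{1}{1071} = \left(\left(-13230 + 6048 - 15 + \frac{48}{7}\right) - 44317\right) \frac{1}{1071} = \left(- \frac{50331}{7} - 44317\right) \frac{1}{1071} = \left(- \frac{360550}{7}\right) \frac{1}{1071} = - \frac{360550}{7497}$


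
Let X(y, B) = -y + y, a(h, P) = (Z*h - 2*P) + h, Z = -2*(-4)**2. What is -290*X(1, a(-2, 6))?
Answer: 0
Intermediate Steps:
Z = -32 (Z = -2*16 = -32)
a(h, P) = -31*h - 2*P (a(h, P) = (-32*h - 2*P) + h = -31*h - 2*P)
X(y, B) = 0
-290*X(1, a(-2, 6)) = -290*0 = 0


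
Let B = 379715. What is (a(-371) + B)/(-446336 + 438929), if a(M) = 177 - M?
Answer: -380263/7407 ≈ -51.338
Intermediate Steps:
(a(-371) + B)/(-446336 + 438929) = ((177 - 1*(-371)) + 379715)/(-446336 + 438929) = ((177 + 371) + 379715)/(-7407) = (548 + 379715)*(-1/7407) = 380263*(-1/7407) = -380263/7407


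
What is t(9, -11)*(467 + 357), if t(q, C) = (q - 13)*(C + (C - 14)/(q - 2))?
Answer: 336192/7 ≈ 48027.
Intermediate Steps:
t(q, C) = (-13 + q)*(C + (-14 + C)/(-2 + q))
t(9, -11)*(467 + 357) = ((182 - 14*9 + 13*(-11) - 11*9**2 - 14*(-11)*9)/(-2 + 9))*(467 + 357) = ((182 - 126 - 143 - 11*81 + 1386)/7)*824 = ((182 - 126 - 143 - 891 + 1386)/7)*824 = ((1/7)*408)*824 = (408/7)*824 = 336192/7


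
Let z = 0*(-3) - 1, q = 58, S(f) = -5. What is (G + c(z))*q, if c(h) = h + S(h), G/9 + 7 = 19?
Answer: 5916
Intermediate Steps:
G = 108 (G = -63 + 9*19 = -63 + 171 = 108)
z = -1 (z = 0 - 1 = -1)
c(h) = -5 + h (c(h) = h - 5 = -5 + h)
(G + c(z))*q = (108 + (-5 - 1))*58 = (108 - 6)*58 = 102*58 = 5916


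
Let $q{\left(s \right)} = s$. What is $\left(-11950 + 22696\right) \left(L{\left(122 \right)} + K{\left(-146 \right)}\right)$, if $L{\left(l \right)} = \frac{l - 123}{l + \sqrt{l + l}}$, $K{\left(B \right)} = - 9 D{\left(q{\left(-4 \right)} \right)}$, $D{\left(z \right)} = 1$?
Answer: $- \frac{1936071}{20} + \frac{1791 \sqrt{61}}{1220} \approx -96792.0$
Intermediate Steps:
$K{\left(B \right)} = -9$ ($K{\left(B \right)} = \left(-9\right) 1 = -9$)
$L{\left(l \right)} = \frac{-123 + l}{l + \sqrt{2} \sqrt{l}}$ ($L{\left(l \right)} = \frac{-123 + l}{l + \sqrt{2 l}} = \frac{-123 + l}{l + \sqrt{2} \sqrt{l}}$)
$\left(-11950 + 22696\right) \left(L{\left(122 \right)} + K{\left(-146 \right)}\right) = \left(-11950 + 22696\right) \left(\frac{-123 + 122}{122 + \sqrt{2} \sqrt{122}} - 9\right) = 10746 \left(\frac{1}{122 + 2 \sqrt{61}} \left(-1\right) - 9\right) = 10746 \left(- \frac{1}{122 + 2 \sqrt{61}} - 9\right) = 10746 \left(-9 - \frac{1}{122 + 2 \sqrt{61}}\right) = -96714 - \frac{10746}{122 + 2 \sqrt{61}}$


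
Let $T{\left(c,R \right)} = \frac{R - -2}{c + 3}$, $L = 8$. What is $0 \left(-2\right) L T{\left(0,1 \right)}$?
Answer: $0$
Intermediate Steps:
$T{\left(c,R \right)} = \frac{2 + R}{3 + c}$ ($T{\left(c,R \right)} = \frac{R + 2}{3 + c} = \frac{2 + R}{3 + c}$)
$0 \left(-2\right) L T{\left(0,1 \right)} = 0 \left(-2\right) 8 \frac{2 + 1}{3 + 0} = 0 \cdot 8 \cdot \frac{1}{3} \cdot 3 = 0 \cdot \frac{1}{3} \cdot 3 = 0 \cdot 1 = 0$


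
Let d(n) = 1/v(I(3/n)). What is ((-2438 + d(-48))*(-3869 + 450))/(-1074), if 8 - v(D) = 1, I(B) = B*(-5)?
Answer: -58345235/7518 ≈ -7760.7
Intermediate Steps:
I(B) = -5*B
v(D) = 7 (v(D) = 8 - 1*1 = 8 - 1 = 7)
d(n) = ⅐ (d(n) = 1/7 = ⅐)
((-2438 + d(-48))*(-3869 + 450))/(-1074) = ((-2438 + ⅐)*(-3869 + 450))/(-1074) = -17065/7*(-3419)*(-1/1074) = (58345235/7)*(-1/1074) = -58345235/7518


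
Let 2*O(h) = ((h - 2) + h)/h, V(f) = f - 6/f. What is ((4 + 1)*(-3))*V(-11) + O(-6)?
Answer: 10427/66 ≈ 157.98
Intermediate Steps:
V(f) = f - 6/f
O(h) = (-2 + 2*h)/(2*h) (O(h) = (((h - 2) + h)/h)/2 = (((-2 + h) + h)/h)/2 = ((-2 + 2*h)/h)/2 = (-2 + 2*h)/(2*h))
((4 + 1)*(-3))*V(-11) + O(-6) = ((4 + 1)*(-3))*(-11 - 6/(-11)) + (-1 - 6)/(-6) = (5*(-3))*(-11 - 6*(-1/11)) - ⅙*(-7) = -15*(-11 + 6/11) + 7/6 = -15*(-115/11) + 7/6 = 1725/11 + 7/6 = 10427/66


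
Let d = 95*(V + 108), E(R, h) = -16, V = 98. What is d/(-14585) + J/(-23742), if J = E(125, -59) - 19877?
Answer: -11632769/23085138 ≈ -0.50391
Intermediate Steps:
d = 19570 (d = 95*(98 + 108) = 95*206 = 19570)
J = -19893 (J = -16 - 19877 = -19893)
d/(-14585) + J/(-23742) = 19570/(-14585) - 19893/(-23742) = 19570*(-1/14585) - 19893*(-1/23742) = -3914/2917 + 6631/7914 = -11632769/23085138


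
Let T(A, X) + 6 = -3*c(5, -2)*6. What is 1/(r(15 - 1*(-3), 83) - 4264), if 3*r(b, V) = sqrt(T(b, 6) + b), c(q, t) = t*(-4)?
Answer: -3198/13636283 - I*sqrt(33)/27272566 ≈ -0.00023452 - 2.1064e-7*I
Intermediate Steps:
c(q, t) = -4*t
T(A, X) = -150 (T(A, X) = -6 - (-12)*(-2)*6 = -6 - 3*8*6 = -6 - 24*6 = -6 - 144 = -150)
r(b, V) = sqrt(-150 + b)/3
1/(r(15 - 1*(-3), 83) - 4264) = 1/(sqrt(-150 + (15 - 1*(-3)))/3 - 4264) = 1/(sqrt(-150 + (15 + 3))/3 - 4264) = 1/(sqrt(-150 + 18)/3 - 4264) = 1/(sqrt(-132)/3 - 4264) = 1/((2*I*sqrt(33))/3 - 4264) = 1/(2*I*sqrt(33)/3 - 4264) = 1/(-4264 + 2*I*sqrt(33)/3)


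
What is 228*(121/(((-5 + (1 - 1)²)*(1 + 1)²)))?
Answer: -6897/5 ≈ -1379.4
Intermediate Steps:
228*(121/(((-5 + (1 - 1)²)*(1 + 1)²))) = 228*(121/(((-5 + 0²)*2²))) = 228*(121/(((-5 + 0)*4))) = 228*(121/((-5*4))) = 228*(121/(-20)) = 228*(121*(-1/20)) = 228*(-121/20) = -6897/5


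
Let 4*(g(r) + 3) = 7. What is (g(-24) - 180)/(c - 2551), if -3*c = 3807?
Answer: 145/3056 ≈ 0.047448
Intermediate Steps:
c = -1269 (c = -⅓*3807 = -1269)
g(r) = -5/4 (g(r) = -3 + (¼)*7 = -3 + 7/4 = -5/4)
(g(-24) - 180)/(c - 2551) = (-5/4 - 180)/(-1269 - 2551) = -725/4/(-3820) = -725/4*(-1/3820) = 145/3056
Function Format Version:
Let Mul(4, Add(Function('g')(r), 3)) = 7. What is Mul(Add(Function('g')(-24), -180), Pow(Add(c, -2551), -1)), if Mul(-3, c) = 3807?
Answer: Rational(145, 3056) ≈ 0.047448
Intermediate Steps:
c = -1269 (c = Mul(Rational(-1, 3), 3807) = -1269)
Function('g')(r) = Rational(-5, 4) (Function('g')(r) = Add(-3, Mul(Rational(1, 4), 7)) = Add(-3, Rational(7, 4)) = Rational(-5, 4))
Mul(Add(Function('g')(-24), -180), Pow(Add(c, -2551), -1)) = Mul(Add(Rational(-5, 4), -180), Pow(Add(-1269, -2551), -1)) = Mul(Rational(-725, 4), Pow(-3820, -1)) = Mul(Rational(-725, 4), Rational(-1, 3820)) = Rational(145, 3056)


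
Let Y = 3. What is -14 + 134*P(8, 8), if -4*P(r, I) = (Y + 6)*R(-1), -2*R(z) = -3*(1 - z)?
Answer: -1837/2 ≈ -918.50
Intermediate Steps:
R(z) = 3/2 - 3*z/2 (R(z) = -(-3)*(1 - z)/2 = -(-3 + 3*z)/2 = 3/2 - 3*z/2)
P(r, I) = -27/4 (P(r, I) = -(3 + 6)*(3/2 - 3/2*(-1))/4 = -9*(3/2 + 3/2)/4 = -9*3/4 = -1/4*27 = -27/4)
-14 + 134*P(8, 8) = -14 + 134*(-27/4) = -14 - 1809/2 = -1837/2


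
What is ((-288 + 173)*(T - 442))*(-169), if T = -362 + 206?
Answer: -11622130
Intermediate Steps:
T = -156
((-288 + 173)*(T - 442))*(-169) = ((-288 + 173)*(-156 - 442))*(-169) = -115*(-598)*(-169) = 68770*(-169) = -11622130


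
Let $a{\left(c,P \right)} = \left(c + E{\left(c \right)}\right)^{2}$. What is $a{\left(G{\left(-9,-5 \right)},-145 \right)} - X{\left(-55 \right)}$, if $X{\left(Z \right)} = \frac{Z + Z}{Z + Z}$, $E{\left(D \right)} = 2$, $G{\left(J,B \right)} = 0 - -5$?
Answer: $48$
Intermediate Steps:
$G{\left(J,B \right)} = 5$ ($G{\left(J,B \right)} = 0 + 5 = 5$)
$X{\left(Z \right)} = 1$ ($X{\left(Z \right)} = \frac{2 Z}{2 Z} = 2 Z \frac{1}{2 Z} = 1$)
$a{\left(c,P \right)} = \left(2 + c\right)^{2}$ ($a{\left(c,P \right)} = \left(c + 2\right)^{2} = \left(2 + c\right)^{2}$)
$a{\left(G{\left(-9,-5 \right)},-145 \right)} - X{\left(-55 \right)} = \left(2 + 5\right)^{2} - 1 = 7^{2} - 1 = 49 - 1 = 48$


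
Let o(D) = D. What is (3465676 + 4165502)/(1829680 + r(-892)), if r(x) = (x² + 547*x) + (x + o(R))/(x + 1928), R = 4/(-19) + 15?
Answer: 21458872536/6010422659 ≈ 3.5703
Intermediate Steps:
R = 281/19 (R = 4*(-1/19) + 15 = -4/19 + 15 = 281/19 ≈ 14.789)
r(x) = x² + 547*x + (281/19 + x)/(1928 + x) (r(x) = (x² + 547*x) + (x + 281/19)/(x + 1928) = (x² + 547*x) + (281/19 + x)/(1928 + x) = x² + 547*x + (281/19 + x)/(1928 + x))
(3465676 + 4165502)/(1829680 + r(-892)) = (3465676 + 4165502)/(1829680 + (281/19 + (-892)³ + 2475*(-892)² + 1054617*(-892))/(1928 - 892)) = 7631178/(1829680 + (281/19 - 709732288 + 2475*795664 - 940718364)/1036) = 7631178/(1829680 + (281/19 - 709732288 + 1969268400 - 940718364)/1036) = 7631178/(1829680 + (1/1036)*(6057537493/19)) = 7631178/(1829680 + 865362499/2812) = 7631178/(6010422659/2812) = 7631178*(2812/6010422659) = 21458872536/6010422659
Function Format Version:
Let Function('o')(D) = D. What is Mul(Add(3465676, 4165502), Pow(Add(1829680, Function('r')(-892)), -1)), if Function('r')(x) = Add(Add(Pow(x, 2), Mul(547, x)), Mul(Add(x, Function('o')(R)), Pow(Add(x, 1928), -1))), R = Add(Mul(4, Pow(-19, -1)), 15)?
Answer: Rational(21458872536, 6010422659) ≈ 3.5703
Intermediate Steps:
R = Rational(281, 19) (R = Add(Mul(4, Rational(-1, 19)), 15) = Add(Rational(-4, 19), 15) = Rational(281, 19) ≈ 14.789)
Function('r')(x) = Add(Pow(x, 2), Mul(547, x), Mul(Pow(Add(1928, x), -1), Add(Rational(281, 19), x))) (Function('r')(x) = Add(Add(Pow(x, 2), Mul(547, x)), Mul(Add(x, Rational(281, 19)), Pow(Add(x, 1928), -1))) = Add(Add(Pow(x, 2), Mul(547, x)), Mul(Add(Rational(281, 19), x), Pow(Add(1928, x), -1))) = Add(Add(Pow(x, 2), Mul(547, x)), Mul(Pow(Add(1928, x), -1), Add(Rational(281, 19), x))) = Add(Pow(x, 2), Mul(547, x), Mul(Pow(Add(1928, x), -1), Add(Rational(281, 19), x))))
Mul(Add(3465676, 4165502), Pow(Add(1829680, Function('r')(-892)), -1)) = Mul(Add(3465676, 4165502), Pow(Add(1829680, Mul(Pow(Add(1928, -892), -1), Add(Rational(281, 19), Pow(-892, 3), Mul(2475, Pow(-892, 2)), Mul(1054617, -892)))), -1)) = Mul(7631178, Pow(Add(1829680, Mul(Pow(1036, -1), Add(Rational(281, 19), -709732288, Mul(2475, 795664), -940718364))), -1)) = Mul(7631178, Pow(Add(1829680, Mul(Rational(1, 1036), Add(Rational(281, 19), -709732288, 1969268400, -940718364))), -1)) = Mul(7631178, Pow(Add(1829680, Mul(Rational(1, 1036), Rational(6057537493, 19))), -1)) = Mul(7631178, Pow(Add(1829680, Rational(865362499, 2812)), -1)) = Mul(7631178, Pow(Rational(6010422659, 2812), -1)) = Mul(7631178, Rational(2812, 6010422659)) = Rational(21458872536, 6010422659)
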